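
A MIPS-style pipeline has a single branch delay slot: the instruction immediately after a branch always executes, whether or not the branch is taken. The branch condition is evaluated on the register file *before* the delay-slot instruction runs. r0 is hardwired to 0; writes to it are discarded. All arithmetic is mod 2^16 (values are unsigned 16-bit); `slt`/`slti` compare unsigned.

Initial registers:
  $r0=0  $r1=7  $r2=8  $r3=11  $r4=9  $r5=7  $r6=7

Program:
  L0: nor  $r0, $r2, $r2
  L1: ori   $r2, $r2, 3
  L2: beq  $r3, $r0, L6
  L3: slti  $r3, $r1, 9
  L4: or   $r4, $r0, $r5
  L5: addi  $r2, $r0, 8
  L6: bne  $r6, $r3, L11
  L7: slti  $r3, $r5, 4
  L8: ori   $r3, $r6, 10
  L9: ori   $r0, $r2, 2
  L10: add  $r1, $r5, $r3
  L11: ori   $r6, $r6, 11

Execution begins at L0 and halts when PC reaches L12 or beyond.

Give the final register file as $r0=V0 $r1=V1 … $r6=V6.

PC=0  nor  $r0, $r2, $r2     | $r0=0 $r1=7 $r2=8 $r3=11 $r4=9 $r5=7 $r6=7
PC=1  ori   $r2, $r2, 3      | $r0=0 $r1=7 $r2=11 $r3=11 $r4=9 $r5=7 $r6=7
PC=2  beq  $r3, $r0, L6      | $r0=0 $r1=7 $r2=11 $r3=11 $r4=9 $r5=7 $r6=7  [not taken]
PC=3  slti  $r3, $r1, 9      | $r0=0 $r1=7 $r2=11 $r3=1 $r4=9 $r5=7 $r6=7
PC=4  or   $r4, $r0, $r5     | $r0=0 $r1=7 $r2=11 $r3=1 $r4=7 $r5=7 $r6=7
PC=5  addi  $r2, $r0, 8      | $r0=0 $r1=7 $r2=8 $r3=1 $r4=7 $r5=7 $r6=7
PC=6  bne  $r6, $r3, L11     | $r0=0 $r1=7 $r2=8 $r3=1 $r4=7 $r5=7 $r6=7  [TAKEN]
PC=7  slti  $r3, $r5, 4      | $r0=0 $r1=7 $r2=8 $r3=0 $r4=7 $r5=7 $r6=7
PC=11 ori   $r6, $r6, 11     | $r0=0 $r1=7 $r2=8 $r3=0 $r4=7 $r5=7 $r6=15

$r0=0 $r1=7 $r2=8 $r3=0 $r4=7 $r5=7 $r6=15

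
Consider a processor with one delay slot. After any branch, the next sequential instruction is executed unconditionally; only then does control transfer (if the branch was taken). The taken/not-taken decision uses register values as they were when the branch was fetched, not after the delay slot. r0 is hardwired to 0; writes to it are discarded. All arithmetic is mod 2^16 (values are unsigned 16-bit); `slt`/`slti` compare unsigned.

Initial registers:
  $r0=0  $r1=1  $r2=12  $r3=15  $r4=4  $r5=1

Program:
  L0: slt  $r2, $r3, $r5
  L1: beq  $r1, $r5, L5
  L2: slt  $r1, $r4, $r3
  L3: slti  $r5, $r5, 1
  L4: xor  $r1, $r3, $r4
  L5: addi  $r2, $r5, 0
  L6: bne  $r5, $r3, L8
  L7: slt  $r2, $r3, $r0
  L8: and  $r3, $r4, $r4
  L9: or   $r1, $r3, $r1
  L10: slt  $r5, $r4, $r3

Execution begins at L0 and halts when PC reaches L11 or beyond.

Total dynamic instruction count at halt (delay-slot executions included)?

#0 slt  $r2, $r3, $r5 ; 0/1/0/15/4/1
#1 beq  $r1, $r5, L5 ; 0/1/0/15/4/1 ; →target
#2 slt  $r1, $r4, $r3 ; 0/1/0/15/4/1
#5 addi  $r2, $r5, 0 ; 0/1/1/15/4/1
#6 bne  $r5, $r3, L8 ; 0/1/1/15/4/1 ; →target
#7 slt  $r2, $r3, $r0 ; 0/1/0/15/4/1
#8 and  $r3, $r4, $r4 ; 0/1/0/4/4/1
#9 or   $r1, $r3, $r1 ; 0/5/0/4/4/1
#10 slt  $r5, $r4, $r3 ; 0/5/0/4/4/0

9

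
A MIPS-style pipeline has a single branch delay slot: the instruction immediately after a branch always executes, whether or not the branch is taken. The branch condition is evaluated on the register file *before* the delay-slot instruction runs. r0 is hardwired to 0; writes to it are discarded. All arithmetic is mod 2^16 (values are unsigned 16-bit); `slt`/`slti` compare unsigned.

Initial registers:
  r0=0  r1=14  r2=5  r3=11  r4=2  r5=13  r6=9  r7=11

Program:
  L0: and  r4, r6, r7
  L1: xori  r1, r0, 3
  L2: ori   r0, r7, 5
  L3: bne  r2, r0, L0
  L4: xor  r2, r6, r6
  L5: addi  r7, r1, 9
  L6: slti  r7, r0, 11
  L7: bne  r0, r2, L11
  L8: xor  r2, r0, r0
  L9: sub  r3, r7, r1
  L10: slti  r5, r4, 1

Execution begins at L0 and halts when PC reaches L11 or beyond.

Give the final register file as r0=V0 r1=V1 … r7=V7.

r0=0 r1=3 r2=0 r3=65534 r4=9 r5=0 r6=9 r7=1

[0] and  r4, r6, r7  →  {r0:0, r1:14, r2:5, r3:11, r4:9, r5:13, r6:9, r7:11}
[1] xori  r1, r0, 3  →  {r0:0, r1:3, r2:5, r3:11, r4:9, r5:13, r6:9, r7:11}
[2] ori   r0, r7, 5  →  {r0:0, r1:3, r2:5, r3:11, r4:9, r5:13, r6:9, r7:11}
[3] bne  r2, r0, L0  →  {r0:0, r1:3, r2:5, r3:11, r4:9, r5:13, r6:9, r7:11}  ⟨branch taken⟩
[4] xor  r2, r6, r6  →  {r0:0, r1:3, r2:0, r3:11, r4:9, r5:13, r6:9, r7:11}
[0] and  r4, r6, r7  →  {r0:0, r1:3, r2:0, r3:11, r4:9, r5:13, r6:9, r7:11}
[1] xori  r1, r0, 3  →  {r0:0, r1:3, r2:0, r3:11, r4:9, r5:13, r6:9, r7:11}
[2] ori   r0, r7, 5  →  {r0:0, r1:3, r2:0, r3:11, r4:9, r5:13, r6:9, r7:11}
[3] bne  r2, r0, L0  →  {r0:0, r1:3, r2:0, r3:11, r4:9, r5:13, r6:9, r7:11}  ⟨branch fallthrough⟩
[4] xor  r2, r6, r6  →  {r0:0, r1:3, r2:0, r3:11, r4:9, r5:13, r6:9, r7:11}
[5] addi  r7, r1, 9  →  {r0:0, r1:3, r2:0, r3:11, r4:9, r5:13, r6:9, r7:12}
[6] slti  r7, r0, 11  →  {r0:0, r1:3, r2:0, r3:11, r4:9, r5:13, r6:9, r7:1}
[7] bne  r0, r2, L11  →  {r0:0, r1:3, r2:0, r3:11, r4:9, r5:13, r6:9, r7:1}  ⟨branch fallthrough⟩
[8] xor  r2, r0, r0  →  {r0:0, r1:3, r2:0, r3:11, r4:9, r5:13, r6:9, r7:1}
[9] sub  r3, r7, r1  →  {r0:0, r1:3, r2:0, r3:65534, r4:9, r5:13, r6:9, r7:1}
[10] slti  r5, r4, 1  →  {r0:0, r1:3, r2:0, r3:65534, r4:9, r5:0, r6:9, r7:1}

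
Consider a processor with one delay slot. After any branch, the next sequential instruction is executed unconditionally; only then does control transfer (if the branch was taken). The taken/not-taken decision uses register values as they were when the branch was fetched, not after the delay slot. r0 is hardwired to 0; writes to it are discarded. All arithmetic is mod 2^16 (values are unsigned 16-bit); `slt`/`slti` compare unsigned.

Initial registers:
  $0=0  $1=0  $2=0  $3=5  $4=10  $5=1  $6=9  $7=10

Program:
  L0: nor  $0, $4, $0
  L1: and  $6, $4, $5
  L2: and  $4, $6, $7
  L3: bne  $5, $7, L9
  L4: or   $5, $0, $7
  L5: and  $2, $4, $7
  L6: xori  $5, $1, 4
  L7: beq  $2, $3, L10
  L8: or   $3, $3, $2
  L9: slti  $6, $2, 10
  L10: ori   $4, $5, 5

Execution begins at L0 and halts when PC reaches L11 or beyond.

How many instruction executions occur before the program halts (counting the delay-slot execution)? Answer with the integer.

7

  step pc=0: nor  $0, $4, $0  regs=(0,0,0,5,10,1,9,10)
  step pc=1: and  $6, $4, $5  regs=(0,0,0,5,10,1,0,10)
  step pc=2: and  $4, $6, $7  regs=(0,0,0,5,0,1,0,10)
  step pc=3: bne  $5, $7, L9  cond=T  regs=(0,0,0,5,0,1,0,10)
  step pc=4: or   $5, $0, $7  regs=(0,0,0,5,0,10,0,10)
  step pc=9: slti  $6, $2, 10  regs=(0,0,0,5,0,10,1,10)
  step pc=10: ori   $4, $5, 5  regs=(0,0,0,5,15,10,1,10)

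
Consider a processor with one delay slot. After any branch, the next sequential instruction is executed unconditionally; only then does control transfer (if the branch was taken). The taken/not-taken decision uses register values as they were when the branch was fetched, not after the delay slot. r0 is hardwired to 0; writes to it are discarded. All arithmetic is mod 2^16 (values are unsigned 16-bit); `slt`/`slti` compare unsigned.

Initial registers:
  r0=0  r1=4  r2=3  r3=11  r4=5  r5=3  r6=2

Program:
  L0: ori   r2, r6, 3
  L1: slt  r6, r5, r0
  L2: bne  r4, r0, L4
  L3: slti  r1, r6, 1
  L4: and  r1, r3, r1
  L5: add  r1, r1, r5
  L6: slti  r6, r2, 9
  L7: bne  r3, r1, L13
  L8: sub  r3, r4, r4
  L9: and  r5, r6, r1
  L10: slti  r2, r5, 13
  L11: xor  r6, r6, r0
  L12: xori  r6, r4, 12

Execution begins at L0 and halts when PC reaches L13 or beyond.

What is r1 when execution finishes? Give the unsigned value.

4

  step pc=0: ori   r2, r6, 3  regs=(0,4,3,11,5,3,2)
  step pc=1: slt  r6, r5, r0  regs=(0,4,3,11,5,3,0)
  step pc=2: bne  r4, r0, L4  cond=T  regs=(0,4,3,11,5,3,0)
  step pc=3: slti  r1, r6, 1  regs=(0,1,3,11,5,3,0)
  step pc=4: and  r1, r3, r1  regs=(0,1,3,11,5,3,0)
  step pc=5: add  r1, r1, r5  regs=(0,4,3,11,5,3,0)
  step pc=6: slti  r6, r2, 9  regs=(0,4,3,11,5,3,1)
  step pc=7: bne  r3, r1, L13  cond=T  regs=(0,4,3,11,5,3,1)
  step pc=8: sub  r3, r4, r4  regs=(0,4,3,0,5,3,1)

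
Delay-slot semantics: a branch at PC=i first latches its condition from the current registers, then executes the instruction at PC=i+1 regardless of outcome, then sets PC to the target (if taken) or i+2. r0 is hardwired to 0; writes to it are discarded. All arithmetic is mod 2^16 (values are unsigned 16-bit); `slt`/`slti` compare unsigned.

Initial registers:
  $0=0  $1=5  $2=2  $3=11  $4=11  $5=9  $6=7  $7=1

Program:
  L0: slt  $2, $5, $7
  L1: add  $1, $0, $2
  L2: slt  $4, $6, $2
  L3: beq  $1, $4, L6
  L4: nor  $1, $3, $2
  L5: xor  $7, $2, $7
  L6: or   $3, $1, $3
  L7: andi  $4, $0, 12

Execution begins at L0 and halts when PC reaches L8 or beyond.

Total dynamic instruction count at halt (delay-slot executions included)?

7

  step pc=0: slt  $2, $5, $7  regs=(0,5,0,11,11,9,7,1)
  step pc=1: add  $1, $0, $2  regs=(0,0,0,11,11,9,7,1)
  step pc=2: slt  $4, $6, $2  regs=(0,0,0,11,0,9,7,1)
  step pc=3: beq  $1, $4, L6  cond=T  regs=(0,0,0,11,0,9,7,1)
  step pc=4: nor  $1, $3, $2  regs=(0,65524,0,11,0,9,7,1)
  step pc=6: or   $3, $1, $3  regs=(0,65524,0,65535,0,9,7,1)
  step pc=7: andi  $4, $0, 12  regs=(0,65524,0,65535,0,9,7,1)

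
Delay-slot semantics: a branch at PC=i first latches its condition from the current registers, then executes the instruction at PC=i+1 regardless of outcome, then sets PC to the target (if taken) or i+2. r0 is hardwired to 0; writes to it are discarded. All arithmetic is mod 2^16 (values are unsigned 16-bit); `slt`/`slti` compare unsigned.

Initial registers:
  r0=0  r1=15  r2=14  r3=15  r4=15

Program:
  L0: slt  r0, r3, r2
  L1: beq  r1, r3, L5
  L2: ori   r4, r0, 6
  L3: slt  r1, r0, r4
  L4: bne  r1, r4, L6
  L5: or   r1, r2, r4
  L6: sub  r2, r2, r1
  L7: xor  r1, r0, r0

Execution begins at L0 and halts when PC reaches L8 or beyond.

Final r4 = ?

6

[0] slt  r0, r3, r2  →  {r0:0, r1:15, r2:14, r3:15, r4:15}
[1] beq  r1, r3, L5  →  {r0:0, r1:15, r2:14, r3:15, r4:15}  ⟨branch taken⟩
[2] ori   r4, r0, 6  →  {r0:0, r1:15, r2:14, r3:15, r4:6}
[5] or   r1, r2, r4  →  {r0:0, r1:14, r2:14, r3:15, r4:6}
[6] sub  r2, r2, r1  →  {r0:0, r1:14, r2:0, r3:15, r4:6}
[7] xor  r1, r0, r0  →  {r0:0, r1:0, r2:0, r3:15, r4:6}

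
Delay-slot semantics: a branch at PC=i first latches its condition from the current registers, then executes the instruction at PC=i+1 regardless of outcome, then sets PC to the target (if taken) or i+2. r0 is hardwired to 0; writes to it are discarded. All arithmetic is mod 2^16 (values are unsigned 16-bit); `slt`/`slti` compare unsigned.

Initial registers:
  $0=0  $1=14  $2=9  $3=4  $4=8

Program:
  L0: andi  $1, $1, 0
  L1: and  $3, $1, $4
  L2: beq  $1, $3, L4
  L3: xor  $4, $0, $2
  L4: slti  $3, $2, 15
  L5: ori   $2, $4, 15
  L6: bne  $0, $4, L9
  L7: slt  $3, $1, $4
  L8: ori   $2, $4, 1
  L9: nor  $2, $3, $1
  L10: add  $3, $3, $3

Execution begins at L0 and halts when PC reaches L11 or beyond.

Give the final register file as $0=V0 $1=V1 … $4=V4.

$0=0 $1=0 $2=65534 $3=2 $4=9

[0] andi  $1, $1, 0  →  {$0:0, $1:0, $2:9, $3:4, $4:8}
[1] and  $3, $1, $4  →  {$0:0, $1:0, $2:9, $3:0, $4:8}
[2] beq  $1, $3, L4  →  {$0:0, $1:0, $2:9, $3:0, $4:8}  ⟨branch taken⟩
[3] xor  $4, $0, $2  →  {$0:0, $1:0, $2:9, $3:0, $4:9}
[4] slti  $3, $2, 15  →  {$0:0, $1:0, $2:9, $3:1, $4:9}
[5] ori   $2, $4, 15  →  {$0:0, $1:0, $2:15, $3:1, $4:9}
[6] bne  $0, $4, L9  →  {$0:0, $1:0, $2:15, $3:1, $4:9}  ⟨branch taken⟩
[7] slt  $3, $1, $4  →  {$0:0, $1:0, $2:15, $3:1, $4:9}
[9] nor  $2, $3, $1  →  {$0:0, $1:0, $2:65534, $3:1, $4:9}
[10] add  $3, $3, $3  →  {$0:0, $1:0, $2:65534, $3:2, $4:9}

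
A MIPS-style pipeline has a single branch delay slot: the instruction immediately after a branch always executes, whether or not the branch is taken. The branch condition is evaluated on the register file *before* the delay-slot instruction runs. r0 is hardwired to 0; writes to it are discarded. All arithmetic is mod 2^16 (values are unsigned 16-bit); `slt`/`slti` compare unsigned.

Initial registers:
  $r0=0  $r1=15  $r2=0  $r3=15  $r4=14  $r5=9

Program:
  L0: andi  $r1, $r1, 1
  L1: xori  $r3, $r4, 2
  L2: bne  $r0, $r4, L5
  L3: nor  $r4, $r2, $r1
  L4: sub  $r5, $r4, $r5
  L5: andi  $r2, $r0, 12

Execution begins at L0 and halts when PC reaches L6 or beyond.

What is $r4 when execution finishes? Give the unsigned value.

65534

#0 andi  $r1, $r1, 1 ; 0/1/0/15/14/9
#1 xori  $r3, $r4, 2 ; 0/1/0/12/14/9
#2 bne  $r0, $r4, L5 ; 0/1/0/12/14/9 ; →target
#3 nor  $r4, $r2, $r1 ; 0/1/0/12/65534/9
#5 andi  $r2, $r0, 12 ; 0/1/0/12/65534/9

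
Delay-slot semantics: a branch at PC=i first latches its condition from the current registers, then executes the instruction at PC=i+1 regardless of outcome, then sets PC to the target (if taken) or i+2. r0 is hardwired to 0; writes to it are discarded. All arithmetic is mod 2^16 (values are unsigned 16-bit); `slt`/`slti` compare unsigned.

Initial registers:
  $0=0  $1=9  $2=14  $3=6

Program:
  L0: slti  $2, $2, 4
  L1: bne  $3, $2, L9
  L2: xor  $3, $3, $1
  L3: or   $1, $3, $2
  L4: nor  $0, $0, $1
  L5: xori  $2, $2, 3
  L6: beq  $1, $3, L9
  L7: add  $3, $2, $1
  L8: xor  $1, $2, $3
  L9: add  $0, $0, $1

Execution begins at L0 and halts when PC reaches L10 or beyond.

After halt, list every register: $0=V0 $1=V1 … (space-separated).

  step pc=0: slti  $2, $2, 4  regs=(0,9,0,6)
  step pc=1: bne  $3, $2, L9  cond=T  regs=(0,9,0,6)
  step pc=2: xor  $3, $3, $1  regs=(0,9,0,15)
  step pc=9: add  $0, $0, $1  regs=(0,9,0,15)

$0=0 $1=9 $2=0 $3=15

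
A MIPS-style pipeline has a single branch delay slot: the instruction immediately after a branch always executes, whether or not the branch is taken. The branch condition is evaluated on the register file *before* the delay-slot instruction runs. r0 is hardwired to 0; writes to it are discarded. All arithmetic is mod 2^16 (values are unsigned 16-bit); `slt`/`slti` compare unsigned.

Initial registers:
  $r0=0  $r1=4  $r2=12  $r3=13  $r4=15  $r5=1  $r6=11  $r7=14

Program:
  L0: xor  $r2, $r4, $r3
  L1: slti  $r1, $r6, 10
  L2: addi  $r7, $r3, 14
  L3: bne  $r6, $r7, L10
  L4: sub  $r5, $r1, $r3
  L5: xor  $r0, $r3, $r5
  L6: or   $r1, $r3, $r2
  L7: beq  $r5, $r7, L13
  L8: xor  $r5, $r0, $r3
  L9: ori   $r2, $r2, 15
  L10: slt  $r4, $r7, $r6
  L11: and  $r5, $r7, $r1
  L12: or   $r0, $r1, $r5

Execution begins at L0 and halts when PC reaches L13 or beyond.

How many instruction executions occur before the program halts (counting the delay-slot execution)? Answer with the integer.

  step pc=0: xor  $r2, $r4, $r3  regs=(0,4,2,13,15,1,11,14)
  step pc=1: slti  $r1, $r6, 10  regs=(0,0,2,13,15,1,11,14)
  step pc=2: addi  $r7, $r3, 14  regs=(0,0,2,13,15,1,11,27)
  step pc=3: bne  $r6, $r7, L10  cond=T  regs=(0,0,2,13,15,1,11,27)
  step pc=4: sub  $r5, $r1, $r3  regs=(0,0,2,13,15,65523,11,27)
  step pc=10: slt  $r4, $r7, $r6  regs=(0,0,2,13,0,65523,11,27)
  step pc=11: and  $r5, $r7, $r1  regs=(0,0,2,13,0,0,11,27)
  step pc=12: or   $r0, $r1, $r5  regs=(0,0,2,13,0,0,11,27)

8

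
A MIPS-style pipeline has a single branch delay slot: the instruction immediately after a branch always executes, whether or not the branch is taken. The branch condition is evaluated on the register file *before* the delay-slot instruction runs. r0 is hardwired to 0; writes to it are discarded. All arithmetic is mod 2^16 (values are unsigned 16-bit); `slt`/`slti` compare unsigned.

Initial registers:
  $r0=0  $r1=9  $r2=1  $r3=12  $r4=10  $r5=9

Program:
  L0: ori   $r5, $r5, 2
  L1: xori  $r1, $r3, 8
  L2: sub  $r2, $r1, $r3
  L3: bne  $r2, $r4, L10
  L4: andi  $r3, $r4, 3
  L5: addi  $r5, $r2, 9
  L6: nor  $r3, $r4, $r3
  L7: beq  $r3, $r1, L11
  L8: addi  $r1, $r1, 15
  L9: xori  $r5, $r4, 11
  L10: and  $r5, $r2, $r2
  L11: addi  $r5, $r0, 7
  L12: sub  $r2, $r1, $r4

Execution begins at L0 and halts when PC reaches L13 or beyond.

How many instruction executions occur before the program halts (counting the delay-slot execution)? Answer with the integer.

#0 ori   $r5, $r5, 2 ; 0/9/1/12/10/11
#1 xori  $r1, $r3, 8 ; 0/4/1/12/10/11
#2 sub  $r2, $r1, $r3 ; 0/4/65528/12/10/11
#3 bne  $r2, $r4, L10 ; 0/4/65528/12/10/11 ; →target
#4 andi  $r3, $r4, 3 ; 0/4/65528/2/10/11
#10 and  $r5, $r2, $r2 ; 0/4/65528/2/10/65528
#11 addi  $r5, $r0, 7 ; 0/4/65528/2/10/7
#12 sub  $r2, $r1, $r4 ; 0/4/65530/2/10/7

8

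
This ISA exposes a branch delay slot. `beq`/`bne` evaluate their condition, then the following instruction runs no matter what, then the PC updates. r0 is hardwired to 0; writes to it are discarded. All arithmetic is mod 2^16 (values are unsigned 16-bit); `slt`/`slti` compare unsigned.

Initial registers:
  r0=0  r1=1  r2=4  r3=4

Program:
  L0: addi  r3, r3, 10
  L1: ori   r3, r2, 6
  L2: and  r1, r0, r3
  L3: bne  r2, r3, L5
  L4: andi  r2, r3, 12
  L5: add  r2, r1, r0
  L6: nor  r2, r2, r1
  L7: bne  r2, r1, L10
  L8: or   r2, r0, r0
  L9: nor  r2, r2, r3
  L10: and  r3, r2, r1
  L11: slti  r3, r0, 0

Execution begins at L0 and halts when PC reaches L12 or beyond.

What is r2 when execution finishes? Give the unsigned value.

0

  step pc=0: addi  r3, r3, 10  regs=(0,1,4,14)
  step pc=1: ori   r3, r2, 6  regs=(0,1,4,6)
  step pc=2: and  r1, r0, r3  regs=(0,0,4,6)
  step pc=3: bne  r2, r3, L5  cond=T  regs=(0,0,4,6)
  step pc=4: andi  r2, r3, 12  regs=(0,0,4,6)
  step pc=5: add  r2, r1, r0  regs=(0,0,0,6)
  step pc=6: nor  r2, r2, r1  regs=(0,0,65535,6)
  step pc=7: bne  r2, r1, L10  cond=T  regs=(0,0,65535,6)
  step pc=8: or   r2, r0, r0  regs=(0,0,0,6)
  step pc=10: and  r3, r2, r1  regs=(0,0,0,0)
  step pc=11: slti  r3, r0, 0  regs=(0,0,0,0)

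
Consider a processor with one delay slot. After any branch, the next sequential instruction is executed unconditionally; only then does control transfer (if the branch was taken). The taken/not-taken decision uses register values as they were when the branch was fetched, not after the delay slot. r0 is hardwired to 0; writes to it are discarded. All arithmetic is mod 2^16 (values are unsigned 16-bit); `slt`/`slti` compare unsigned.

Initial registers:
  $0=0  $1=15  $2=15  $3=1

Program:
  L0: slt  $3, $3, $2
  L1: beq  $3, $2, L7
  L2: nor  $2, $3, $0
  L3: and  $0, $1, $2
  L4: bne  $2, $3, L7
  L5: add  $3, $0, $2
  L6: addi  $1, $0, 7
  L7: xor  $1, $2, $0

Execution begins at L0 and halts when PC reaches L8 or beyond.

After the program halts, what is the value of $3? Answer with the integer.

[0] slt  $3, $3, $2  →  {$0:0, $1:15, $2:15, $3:1}
[1] beq  $3, $2, L7  →  {$0:0, $1:15, $2:15, $3:1}  ⟨branch fallthrough⟩
[2] nor  $2, $3, $0  →  {$0:0, $1:15, $2:65534, $3:1}
[3] and  $0, $1, $2  →  {$0:0, $1:15, $2:65534, $3:1}
[4] bne  $2, $3, L7  →  {$0:0, $1:15, $2:65534, $3:1}  ⟨branch taken⟩
[5] add  $3, $0, $2  →  {$0:0, $1:15, $2:65534, $3:65534}
[7] xor  $1, $2, $0  →  {$0:0, $1:65534, $2:65534, $3:65534}

65534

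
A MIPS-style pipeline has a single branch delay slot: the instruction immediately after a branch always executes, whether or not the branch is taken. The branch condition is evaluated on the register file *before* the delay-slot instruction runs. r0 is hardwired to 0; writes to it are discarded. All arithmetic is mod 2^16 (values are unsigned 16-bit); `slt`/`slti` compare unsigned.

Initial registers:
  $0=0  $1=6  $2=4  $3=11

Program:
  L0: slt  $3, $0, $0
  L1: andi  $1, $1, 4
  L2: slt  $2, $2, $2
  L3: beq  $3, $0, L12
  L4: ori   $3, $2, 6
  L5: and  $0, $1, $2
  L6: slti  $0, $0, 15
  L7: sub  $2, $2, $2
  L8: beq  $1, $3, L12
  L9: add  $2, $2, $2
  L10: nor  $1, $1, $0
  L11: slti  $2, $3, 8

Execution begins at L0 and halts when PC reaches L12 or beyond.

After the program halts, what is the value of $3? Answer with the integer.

[0] slt  $3, $0, $0  →  {$0:0, $1:6, $2:4, $3:0}
[1] andi  $1, $1, 4  →  {$0:0, $1:4, $2:4, $3:0}
[2] slt  $2, $2, $2  →  {$0:0, $1:4, $2:0, $3:0}
[3] beq  $3, $0, L12  →  {$0:0, $1:4, $2:0, $3:0}  ⟨branch taken⟩
[4] ori   $3, $2, 6  →  {$0:0, $1:4, $2:0, $3:6}

6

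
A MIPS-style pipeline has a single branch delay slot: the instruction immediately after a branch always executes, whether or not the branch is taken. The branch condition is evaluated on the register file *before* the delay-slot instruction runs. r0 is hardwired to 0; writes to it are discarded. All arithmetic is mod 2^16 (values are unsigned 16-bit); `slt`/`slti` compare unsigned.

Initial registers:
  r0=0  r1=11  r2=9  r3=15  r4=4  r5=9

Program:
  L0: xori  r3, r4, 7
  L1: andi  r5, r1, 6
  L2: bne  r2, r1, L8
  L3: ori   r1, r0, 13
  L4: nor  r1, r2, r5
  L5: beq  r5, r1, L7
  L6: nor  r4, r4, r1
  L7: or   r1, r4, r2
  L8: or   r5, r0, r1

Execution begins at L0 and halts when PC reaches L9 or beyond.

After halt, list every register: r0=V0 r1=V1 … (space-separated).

[0] xori  r3, r4, 7  →  {r0:0, r1:11, r2:9, r3:3, r4:4, r5:9}
[1] andi  r5, r1, 6  →  {r0:0, r1:11, r2:9, r3:3, r4:4, r5:2}
[2] bne  r2, r1, L8  →  {r0:0, r1:11, r2:9, r3:3, r4:4, r5:2}  ⟨branch taken⟩
[3] ori   r1, r0, 13  →  {r0:0, r1:13, r2:9, r3:3, r4:4, r5:2}
[8] or   r5, r0, r1  →  {r0:0, r1:13, r2:9, r3:3, r4:4, r5:13}

r0=0 r1=13 r2=9 r3=3 r4=4 r5=13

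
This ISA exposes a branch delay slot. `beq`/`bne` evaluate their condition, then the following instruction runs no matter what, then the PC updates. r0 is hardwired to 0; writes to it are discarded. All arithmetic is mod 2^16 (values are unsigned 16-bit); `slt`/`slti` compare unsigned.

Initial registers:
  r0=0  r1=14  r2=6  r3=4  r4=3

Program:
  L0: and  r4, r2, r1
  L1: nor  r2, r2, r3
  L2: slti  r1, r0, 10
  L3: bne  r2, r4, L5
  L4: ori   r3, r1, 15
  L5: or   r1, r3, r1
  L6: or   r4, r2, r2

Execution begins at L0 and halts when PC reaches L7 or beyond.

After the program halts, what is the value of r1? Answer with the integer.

[0] and  r4, r2, r1  →  {r0:0, r1:14, r2:6, r3:4, r4:6}
[1] nor  r2, r2, r3  →  {r0:0, r1:14, r2:65529, r3:4, r4:6}
[2] slti  r1, r0, 10  →  {r0:0, r1:1, r2:65529, r3:4, r4:6}
[3] bne  r2, r4, L5  →  {r0:0, r1:1, r2:65529, r3:4, r4:6}  ⟨branch taken⟩
[4] ori   r3, r1, 15  →  {r0:0, r1:1, r2:65529, r3:15, r4:6}
[5] or   r1, r3, r1  →  {r0:0, r1:15, r2:65529, r3:15, r4:6}
[6] or   r4, r2, r2  →  {r0:0, r1:15, r2:65529, r3:15, r4:65529}

15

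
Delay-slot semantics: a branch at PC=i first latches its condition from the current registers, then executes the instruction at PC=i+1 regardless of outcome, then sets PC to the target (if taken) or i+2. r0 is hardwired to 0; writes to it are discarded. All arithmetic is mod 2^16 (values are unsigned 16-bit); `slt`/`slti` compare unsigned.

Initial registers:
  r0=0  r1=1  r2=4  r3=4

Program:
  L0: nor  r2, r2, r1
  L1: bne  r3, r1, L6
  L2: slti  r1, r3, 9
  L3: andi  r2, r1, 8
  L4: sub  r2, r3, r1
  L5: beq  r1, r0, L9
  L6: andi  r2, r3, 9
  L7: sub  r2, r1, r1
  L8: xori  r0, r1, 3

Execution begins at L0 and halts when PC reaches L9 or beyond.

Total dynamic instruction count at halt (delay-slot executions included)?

PC=0  nor  r2, r2, r1        | r0=0 r1=1 r2=65530 r3=4
PC=1  bne  r3, r1, L6        | r0=0 r1=1 r2=65530 r3=4  [TAKEN]
PC=2  slti  r1, r3, 9        | r0=0 r1=1 r2=65530 r3=4
PC=6  andi  r2, r3, 9        | r0=0 r1=1 r2=0 r3=4
PC=7  sub  r2, r1, r1        | r0=0 r1=1 r2=0 r3=4
PC=8  xori  r0, r1, 3        | r0=0 r1=1 r2=0 r3=4

6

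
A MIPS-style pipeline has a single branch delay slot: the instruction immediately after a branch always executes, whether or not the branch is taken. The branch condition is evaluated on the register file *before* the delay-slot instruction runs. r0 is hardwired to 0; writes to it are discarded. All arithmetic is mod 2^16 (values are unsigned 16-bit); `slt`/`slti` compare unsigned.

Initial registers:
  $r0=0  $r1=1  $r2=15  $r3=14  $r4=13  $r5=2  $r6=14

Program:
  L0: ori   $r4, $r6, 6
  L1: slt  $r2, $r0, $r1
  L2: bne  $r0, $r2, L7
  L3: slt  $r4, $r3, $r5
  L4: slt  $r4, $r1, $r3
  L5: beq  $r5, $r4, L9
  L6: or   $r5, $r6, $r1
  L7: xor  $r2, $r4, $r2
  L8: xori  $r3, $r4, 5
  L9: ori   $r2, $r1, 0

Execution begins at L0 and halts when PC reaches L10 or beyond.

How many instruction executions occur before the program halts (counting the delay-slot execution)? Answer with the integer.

#0 ori   $r4, $r6, 6 ; 0/1/15/14/14/2/14
#1 slt  $r2, $r0, $r1 ; 0/1/1/14/14/2/14
#2 bne  $r0, $r2, L7 ; 0/1/1/14/14/2/14 ; →target
#3 slt  $r4, $r3, $r5 ; 0/1/1/14/0/2/14
#7 xor  $r2, $r4, $r2 ; 0/1/1/14/0/2/14
#8 xori  $r3, $r4, 5 ; 0/1/1/5/0/2/14
#9 ori   $r2, $r1, 0 ; 0/1/1/5/0/2/14

7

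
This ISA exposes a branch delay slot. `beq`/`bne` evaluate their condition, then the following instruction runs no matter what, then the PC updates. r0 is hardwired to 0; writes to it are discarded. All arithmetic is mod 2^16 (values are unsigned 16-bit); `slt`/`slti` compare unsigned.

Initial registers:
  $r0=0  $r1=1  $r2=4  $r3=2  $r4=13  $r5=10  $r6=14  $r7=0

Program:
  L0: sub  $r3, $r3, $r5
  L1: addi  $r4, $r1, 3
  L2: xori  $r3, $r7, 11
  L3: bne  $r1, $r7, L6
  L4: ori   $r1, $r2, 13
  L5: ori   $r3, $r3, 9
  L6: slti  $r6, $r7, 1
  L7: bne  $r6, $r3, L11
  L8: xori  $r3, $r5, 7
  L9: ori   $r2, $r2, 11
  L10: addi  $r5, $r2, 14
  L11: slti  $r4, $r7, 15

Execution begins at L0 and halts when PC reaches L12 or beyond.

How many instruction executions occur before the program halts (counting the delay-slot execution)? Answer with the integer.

9

[0] sub  $r3, $r3, $r5  →  {$r0:0, $r1:1, $r2:4, $r3:65528, $r4:13, $r5:10, $r6:14, $r7:0}
[1] addi  $r4, $r1, 3  →  {$r0:0, $r1:1, $r2:4, $r3:65528, $r4:4, $r5:10, $r6:14, $r7:0}
[2] xori  $r3, $r7, 11  →  {$r0:0, $r1:1, $r2:4, $r3:11, $r4:4, $r5:10, $r6:14, $r7:0}
[3] bne  $r1, $r7, L6  →  {$r0:0, $r1:1, $r2:4, $r3:11, $r4:4, $r5:10, $r6:14, $r7:0}  ⟨branch taken⟩
[4] ori   $r1, $r2, 13  →  {$r0:0, $r1:13, $r2:4, $r3:11, $r4:4, $r5:10, $r6:14, $r7:0}
[6] slti  $r6, $r7, 1  →  {$r0:0, $r1:13, $r2:4, $r3:11, $r4:4, $r5:10, $r6:1, $r7:0}
[7] bne  $r6, $r3, L11  →  {$r0:0, $r1:13, $r2:4, $r3:11, $r4:4, $r5:10, $r6:1, $r7:0}  ⟨branch taken⟩
[8] xori  $r3, $r5, 7  →  {$r0:0, $r1:13, $r2:4, $r3:13, $r4:4, $r5:10, $r6:1, $r7:0}
[11] slti  $r4, $r7, 15  →  {$r0:0, $r1:13, $r2:4, $r3:13, $r4:1, $r5:10, $r6:1, $r7:0}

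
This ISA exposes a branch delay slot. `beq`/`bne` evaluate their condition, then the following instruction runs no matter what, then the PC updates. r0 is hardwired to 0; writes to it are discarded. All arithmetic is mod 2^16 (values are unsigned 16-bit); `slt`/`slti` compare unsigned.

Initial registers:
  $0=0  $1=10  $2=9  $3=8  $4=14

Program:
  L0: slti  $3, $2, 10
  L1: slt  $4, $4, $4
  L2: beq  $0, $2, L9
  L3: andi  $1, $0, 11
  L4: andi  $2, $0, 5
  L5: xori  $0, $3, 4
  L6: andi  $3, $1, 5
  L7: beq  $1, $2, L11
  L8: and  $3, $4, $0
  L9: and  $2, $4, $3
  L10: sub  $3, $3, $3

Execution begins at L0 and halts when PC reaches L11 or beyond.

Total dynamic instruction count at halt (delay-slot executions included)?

PC=0  slti  $3, $2, 10       | $0=0 $1=10 $2=9 $3=1 $4=14
PC=1  slt  $4, $4, $4        | $0=0 $1=10 $2=9 $3=1 $4=0
PC=2  beq  $0, $2, L9        | $0=0 $1=10 $2=9 $3=1 $4=0  [not taken]
PC=3  andi  $1, $0, 11       | $0=0 $1=0 $2=9 $3=1 $4=0
PC=4  andi  $2, $0, 5        | $0=0 $1=0 $2=0 $3=1 $4=0
PC=5  xori  $0, $3, 4        | $0=0 $1=0 $2=0 $3=1 $4=0
PC=6  andi  $3, $1, 5        | $0=0 $1=0 $2=0 $3=0 $4=0
PC=7  beq  $1, $2, L11       | $0=0 $1=0 $2=0 $3=0 $4=0  [TAKEN]
PC=8  and  $3, $4, $0        | $0=0 $1=0 $2=0 $3=0 $4=0

9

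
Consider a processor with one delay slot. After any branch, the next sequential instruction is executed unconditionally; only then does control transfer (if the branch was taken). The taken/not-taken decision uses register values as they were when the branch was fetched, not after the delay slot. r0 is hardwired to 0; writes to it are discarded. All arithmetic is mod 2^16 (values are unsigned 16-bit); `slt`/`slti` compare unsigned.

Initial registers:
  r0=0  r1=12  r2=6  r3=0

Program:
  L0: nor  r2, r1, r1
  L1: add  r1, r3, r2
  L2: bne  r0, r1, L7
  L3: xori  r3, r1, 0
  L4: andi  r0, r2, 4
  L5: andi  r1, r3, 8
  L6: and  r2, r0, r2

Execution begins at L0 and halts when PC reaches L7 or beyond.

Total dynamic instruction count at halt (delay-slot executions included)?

  step pc=0: nor  r2, r1, r1  regs=(0,12,65523,0)
  step pc=1: add  r1, r3, r2  regs=(0,65523,65523,0)
  step pc=2: bne  r0, r1, L7  cond=T  regs=(0,65523,65523,0)
  step pc=3: xori  r3, r1, 0  regs=(0,65523,65523,65523)

4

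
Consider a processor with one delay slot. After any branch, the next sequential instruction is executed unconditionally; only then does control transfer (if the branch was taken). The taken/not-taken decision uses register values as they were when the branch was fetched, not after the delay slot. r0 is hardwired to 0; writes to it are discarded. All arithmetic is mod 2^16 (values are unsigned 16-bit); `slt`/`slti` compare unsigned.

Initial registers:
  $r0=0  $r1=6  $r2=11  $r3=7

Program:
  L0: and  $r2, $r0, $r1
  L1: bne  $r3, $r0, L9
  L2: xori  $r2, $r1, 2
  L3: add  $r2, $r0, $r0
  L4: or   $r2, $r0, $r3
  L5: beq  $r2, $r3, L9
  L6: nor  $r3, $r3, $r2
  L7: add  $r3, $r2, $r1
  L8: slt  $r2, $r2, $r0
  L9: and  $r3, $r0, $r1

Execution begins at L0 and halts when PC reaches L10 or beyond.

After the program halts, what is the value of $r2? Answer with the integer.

  step pc=0: and  $r2, $r0, $r1  regs=(0,6,0,7)
  step pc=1: bne  $r3, $r0, L9  cond=T  regs=(0,6,0,7)
  step pc=2: xori  $r2, $r1, 2  regs=(0,6,4,7)
  step pc=9: and  $r3, $r0, $r1  regs=(0,6,4,0)

4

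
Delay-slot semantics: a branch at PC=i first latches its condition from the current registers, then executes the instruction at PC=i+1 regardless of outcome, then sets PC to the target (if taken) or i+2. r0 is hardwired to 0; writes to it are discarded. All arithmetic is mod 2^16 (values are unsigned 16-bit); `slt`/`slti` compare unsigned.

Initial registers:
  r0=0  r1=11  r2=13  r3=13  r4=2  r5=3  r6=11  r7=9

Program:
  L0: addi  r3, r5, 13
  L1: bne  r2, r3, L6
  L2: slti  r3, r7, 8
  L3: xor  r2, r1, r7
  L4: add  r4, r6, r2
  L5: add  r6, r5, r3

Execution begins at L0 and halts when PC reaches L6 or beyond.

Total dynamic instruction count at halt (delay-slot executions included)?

[0] addi  r3, r5, 13  →  {r0:0, r1:11, r2:13, r3:16, r4:2, r5:3, r6:11, r7:9}
[1] bne  r2, r3, L6  →  {r0:0, r1:11, r2:13, r3:16, r4:2, r5:3, r6:11, r7:9}  ⟨branch taken⟩
[2] slti  r3, r7, 8  →  {r0:0, r1:11, r2:13, r3:0, r4:2, r5:3, r6:11, r7:9}

3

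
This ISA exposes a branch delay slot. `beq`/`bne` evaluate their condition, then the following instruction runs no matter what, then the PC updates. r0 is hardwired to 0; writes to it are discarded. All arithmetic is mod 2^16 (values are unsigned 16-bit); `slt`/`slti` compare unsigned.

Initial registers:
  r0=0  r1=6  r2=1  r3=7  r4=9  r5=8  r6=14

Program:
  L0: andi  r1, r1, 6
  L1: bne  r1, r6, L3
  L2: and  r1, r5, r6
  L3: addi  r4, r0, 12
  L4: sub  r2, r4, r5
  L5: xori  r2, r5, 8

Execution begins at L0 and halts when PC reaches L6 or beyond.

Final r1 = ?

8

[0] andi  r1, r1, 6  →  {r0:0, r1:6, r2:1, r3:7, r4:9, r5:8, r6:14}
[1] bne  r1, r6, L3  →  {r0:0, r1:6, r2:1, r3:7, r4:9, r5:8, r6:14}  ⟨branch taken⟩
[2] and  r1, r5, r6  →  {r0:0, r1:8, r2:1, r3:7, r4:9, r5:8, r6:14}
[3] addi  r4, r0, 12  →  {r0:0, r1:8, r2:1, r3:7, r4:12, r5:8, r6:14}
[4] sub  r2, r4, r5  →  {r0:0, r1:8, r2:4, r3:7, r4:12, r5:8, r6:14}
[5] xori  r2, r5, 8  →  {r0:0, r1:8, r2:0, r3:7, r4:12, r5:8, r6:14}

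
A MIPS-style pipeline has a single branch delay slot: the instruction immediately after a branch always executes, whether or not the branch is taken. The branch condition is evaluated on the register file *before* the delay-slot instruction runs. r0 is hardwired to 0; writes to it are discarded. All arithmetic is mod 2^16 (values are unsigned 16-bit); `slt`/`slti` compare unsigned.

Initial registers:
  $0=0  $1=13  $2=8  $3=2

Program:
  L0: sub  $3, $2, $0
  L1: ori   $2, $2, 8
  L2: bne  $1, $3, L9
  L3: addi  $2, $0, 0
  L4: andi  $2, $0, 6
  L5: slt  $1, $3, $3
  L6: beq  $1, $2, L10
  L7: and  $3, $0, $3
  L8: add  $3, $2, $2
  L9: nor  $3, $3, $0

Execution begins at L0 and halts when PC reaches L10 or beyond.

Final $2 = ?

[0] sub  $3, $2, $0  →  {$0:0, $1:13, $2:8, $3:8}
[1] ori   $2, $2, 8  →  {$0:0, $1:13, $2:8, $3:8}
[2] bne  $1, $3, L9  →  {$0:0, $1:13, $2:8, $3:8}  ⟨branch taken⟩
[3] addi  $2, $0, 0  →  {$0:0, $1:13, $2:0, $3:8}
[9] nor  $3, $3, $0  →  {$0:0, $1:13, $2:0, $3:65527}

0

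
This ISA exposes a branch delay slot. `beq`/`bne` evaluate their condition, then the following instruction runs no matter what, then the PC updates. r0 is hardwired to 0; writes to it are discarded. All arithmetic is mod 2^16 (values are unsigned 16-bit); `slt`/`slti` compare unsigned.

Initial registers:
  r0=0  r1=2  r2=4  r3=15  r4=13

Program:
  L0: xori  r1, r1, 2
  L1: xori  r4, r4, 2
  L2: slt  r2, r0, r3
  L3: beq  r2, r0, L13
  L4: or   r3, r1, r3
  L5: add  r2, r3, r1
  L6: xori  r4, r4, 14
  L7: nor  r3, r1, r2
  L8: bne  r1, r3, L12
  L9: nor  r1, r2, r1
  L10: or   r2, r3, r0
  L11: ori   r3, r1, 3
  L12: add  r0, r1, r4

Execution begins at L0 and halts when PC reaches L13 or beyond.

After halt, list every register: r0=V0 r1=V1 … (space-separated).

r0=0 r1=65520 r2=15 r3=65520 r4=1

#0 xori  r1, r1, 2 ; 0/0/4/15/13
#1 xori  r4, r4, 2 ; 0/0/4/15/15
#2 slt  r2, r0, r3 ; 0/0/1/15/15
#3 beq  r2, r0, L13 ; 0/0/1/15/15 ; →fallthru
#4 or   r3, r1, r3 ; 0/0/1/15/15
#5 add  r2, r3, r1 ; 0/0/15/15/15
#6 xori  r4, r4, 14 ; 0/0/15/15/1
#7 nor  r3, r1, r2 ; 0/0/15/65520/1
#8 bne  r1, r3, L12 ; 0/0/15/65520/1 ; →target
#9 nor  r1, r2, r1 ; 0/65520/15/65520/1
#12 add  r0, r1, r4 ; 0/65520/15/65520/1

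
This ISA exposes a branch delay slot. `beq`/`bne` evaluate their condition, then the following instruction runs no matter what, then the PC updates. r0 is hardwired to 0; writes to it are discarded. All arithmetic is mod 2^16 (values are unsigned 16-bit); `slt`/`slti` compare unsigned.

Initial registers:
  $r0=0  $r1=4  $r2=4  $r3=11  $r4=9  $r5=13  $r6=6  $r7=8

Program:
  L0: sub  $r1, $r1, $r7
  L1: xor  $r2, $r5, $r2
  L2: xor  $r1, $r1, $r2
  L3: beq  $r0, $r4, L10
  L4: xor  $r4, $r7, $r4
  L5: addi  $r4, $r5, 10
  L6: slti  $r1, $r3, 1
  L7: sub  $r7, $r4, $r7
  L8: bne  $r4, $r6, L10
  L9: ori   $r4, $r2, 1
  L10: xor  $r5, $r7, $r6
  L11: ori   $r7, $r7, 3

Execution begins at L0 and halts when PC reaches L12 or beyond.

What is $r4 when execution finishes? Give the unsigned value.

9

PC=0  sub  $r1, $r1, $r7     | $r0=0 $r1=65532 $r2=4 $r3=11 $r4=9 $r5=13 $r6=6 $r7=8
PC=1  xor  $r2, $r5, $r2     | $r0=0 $r1=65532 $r2=9 $r3=11 $r4=9 $r5=13 $r6=6 $r7=8
PC=2  xor  $r1, $r1, $r2     | $r0=0 $r1=65525 $r2=9 $r3=11 $r4=9 $r5=13 $r6=6 $r7=8
PC=3  beq  $r0, $r4, L10     | $r0=0 $r1=65525 $r2=9 $r3=11 $r4=9 $r5=13 $r6=6 $r7=8  [not taken]
PC=4  xor  $r4, $r7, $r4     | $r0=0 $r1=65525 $r2=9 $r3=11 $r4=1 $r5=13 $r6=6 $r7=8
PC=5  addi  $r4, $r5, 10     | $r0=0 $r1=65525 $r2=9 $r3=11 $r4=23 $r5=13 $r6=6 $r7=8
PC=6  slti  $r1, $r3, 1      | $r0=0 $r1=0 $r2=9 $r3=11 $r4=23 $r5=13 $r6=6 $r7=8
PC=7  sub  $r7, $r4, $r7     | $r0=0 $r1=0 $r2=9 $r3=11 $r4=23 $r5=13 $r6=6 $r7=15
PC=8  bne  $r4, $r6, L10     | $r0=0 $r1=0 $r2=9 $r3=11 $r4=23 $r5=13 $r6=6 $r7=15  [TAKEN]
PC=9  ori   $r4, $r2, 1      | $r0=0 $r1=0 $r2=9 $r3=11 $r4=9 $r5=13 $r6=6 $r7=15
PC=10 xor  $r5, $r7, $r6     | $r0=0 $r1=0 $r2=9 $r3=11 $r4=9 $r5=9 $r6=6 $r7=15
PC=11 ori   $r7, $r7, 3      | $r0=0 $r1=0 $r2=9 $r3=11 $r4=9 $r5=9 $r6=6 $r7=15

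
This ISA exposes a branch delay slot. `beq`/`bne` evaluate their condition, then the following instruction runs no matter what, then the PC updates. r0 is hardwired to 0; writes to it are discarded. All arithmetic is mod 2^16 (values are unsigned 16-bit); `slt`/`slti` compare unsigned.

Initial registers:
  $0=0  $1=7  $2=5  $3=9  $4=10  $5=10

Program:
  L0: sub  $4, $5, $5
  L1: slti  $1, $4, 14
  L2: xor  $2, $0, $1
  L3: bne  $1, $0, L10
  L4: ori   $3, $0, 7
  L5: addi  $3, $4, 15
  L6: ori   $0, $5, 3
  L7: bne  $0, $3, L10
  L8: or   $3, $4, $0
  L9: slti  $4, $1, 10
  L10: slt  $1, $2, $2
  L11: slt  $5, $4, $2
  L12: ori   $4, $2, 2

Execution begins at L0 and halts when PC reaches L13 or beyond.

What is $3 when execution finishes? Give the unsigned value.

7

[0] sub  $4, $5, $5  →  {$0:0, $1:7, $2:5, $3:9, $4:0, $5:10}
[1] slti  $1, $4, 14  →  {$0:0, $1:1, $2:5, $3:9, $4:0, $5:10}
[2] xor  $2, $0, $1  →  {$0:0, $1:1, $2:1, $3:9, $4:0, $5:10}
[3] bne  $1, $0, L10  →  {$0:0, $1:1, $2:1, $3:9, $4:0, $5:10}  ⟨branch taken⟩
[4] ori   $3, $0, 7  →  {$0:0, $1:1, $2:1, $3:7, $4:0, $5:10}
[10] slt  $1, $2, $2  →  {$0:0, $1:0, $2:1, $3:7, $4:0, $5:10}
[11] slt  $5, $4, $2  →  {$0:0, $1:0, $2:1, $3:7, $4:0, $5:1}
[12] ori   $4, $2, 2  →  {$0:0, $1:0, $2:1, $3:7, $4:3, $5:1}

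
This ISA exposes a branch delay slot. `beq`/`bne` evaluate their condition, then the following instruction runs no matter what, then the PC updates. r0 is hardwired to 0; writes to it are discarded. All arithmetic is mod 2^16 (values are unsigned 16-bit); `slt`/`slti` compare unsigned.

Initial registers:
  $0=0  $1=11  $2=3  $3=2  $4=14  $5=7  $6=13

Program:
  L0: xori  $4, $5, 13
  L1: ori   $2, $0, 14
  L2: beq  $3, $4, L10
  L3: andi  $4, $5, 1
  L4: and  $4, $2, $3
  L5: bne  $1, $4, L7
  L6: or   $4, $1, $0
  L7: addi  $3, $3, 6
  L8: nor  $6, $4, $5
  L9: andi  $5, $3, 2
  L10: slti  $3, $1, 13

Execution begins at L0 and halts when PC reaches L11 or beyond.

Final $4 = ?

11

#0 xori  $4, $5, 13 ; 0/11/3/2/10/7/13
#1 ori   $2, $0, 14 ; 0/11/14/2/10/7/13
#2 beq  $3, $4, L10 ; 0/11/14/2/10/7/13 ; →fallthru
#3 andi  $4, $5, 1 ; 0/11/14/2/1/7/13
#4 and  $4, $2, $3 ; 0/11/14/2/2/7/13
#5 bne  $1, $4, L7 ; 0/11/14/2/2/7/13 ; →target
#6 or   $4, $1, $0 ; 0/11/14/2/11/7/13
#7 addi  $3, $3, 6 ; 0/11/14/8/11/7/13
#8 nor  $6, $4, $5 ; 0/11/14/8/11/7/65520
#9 andi  $5, $3, 2 ; 0/11/14/8/11/0/65520
#10 slti  $3, $1, 13 ; 0/11/14/1/11/0/65520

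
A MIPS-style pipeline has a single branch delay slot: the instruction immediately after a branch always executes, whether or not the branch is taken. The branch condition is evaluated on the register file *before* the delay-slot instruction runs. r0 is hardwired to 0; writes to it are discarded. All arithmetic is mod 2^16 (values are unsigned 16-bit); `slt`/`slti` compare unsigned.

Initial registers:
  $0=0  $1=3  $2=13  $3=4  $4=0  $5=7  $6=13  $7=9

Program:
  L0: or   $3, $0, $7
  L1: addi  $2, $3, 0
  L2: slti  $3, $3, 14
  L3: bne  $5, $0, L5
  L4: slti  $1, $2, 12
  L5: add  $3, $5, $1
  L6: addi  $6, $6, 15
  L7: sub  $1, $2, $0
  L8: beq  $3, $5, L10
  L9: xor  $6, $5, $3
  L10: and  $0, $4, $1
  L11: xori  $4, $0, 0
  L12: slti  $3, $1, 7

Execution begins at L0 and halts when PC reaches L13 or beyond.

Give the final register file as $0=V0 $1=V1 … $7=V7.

$0=0 $1=9 $2=9 $3=0 $4=0 $5=7 $6=15 $7=9

#0 or   $3, $0, $7 ; 0/3/13/9/0/7/13/9
#1 addi  $2, $3, 0 ; 0/3/9/9/0/7/13/9
#2 slti  $3, $3, 14 ; 0/3/9/1/0/7/13/9
#3 bne  $5, $0, L5 ; 0/3/9/1/0/7/13/9 ; →target
#4 slti  $1, $2, 12 ; 0/1/9/1/0/7/13/9
#5 add  $3, $5, $1 ; 0/1/9/8/0/7/13/9
#6 addi  $6, $6, 15 ; 0/1/9/8/0/7/28/9
#7 sub  $1, $2, $0 ; 0/9/9/8/0/7/28/9
#8 beq  $3, $5, L10 ; 0/9/9/8/0/7/28/9 ; →fallthru
#9 xor  $6, $5, $3 ; 0/9/9/8/0/7/15/9
#10 and  $0, $4, $1 ; 0/9/9/8/0/7/15/9
#11 xori  $4, $0, 0 ; 0/9/9/8/0/7/15/9
#12 slti  $3, $1, 7 ; 0/9/9/0/0/7/15/9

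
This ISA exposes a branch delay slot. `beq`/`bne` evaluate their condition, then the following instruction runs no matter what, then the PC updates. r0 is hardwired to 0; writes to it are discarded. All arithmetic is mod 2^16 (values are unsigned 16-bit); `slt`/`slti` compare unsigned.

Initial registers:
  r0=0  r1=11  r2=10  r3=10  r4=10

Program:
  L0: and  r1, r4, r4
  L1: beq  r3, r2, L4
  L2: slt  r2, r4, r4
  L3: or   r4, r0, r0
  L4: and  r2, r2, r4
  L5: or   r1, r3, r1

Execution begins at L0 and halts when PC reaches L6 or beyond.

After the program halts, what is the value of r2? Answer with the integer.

PC=0  and  r1, r4, r4        | r0=0 r1=10 r2=10 r3=10 r4=10
PC=1  beq  r3, r2, L4        | r0=0 r1=10 r2=10 r3=10 r4=10  [TAKEN]
PC=2  slt  r2, r4, r4        | r0=0 r1=10 r2=0 r3=10 r4=10
PC=4  and  r2, r2, r4        | r0=0 r1=10 r2=0 r3=10 r4=10
PC=5  or   r1, r3, r1        | r0=0 r1=10 r2=0 r3=10 r4=10

0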